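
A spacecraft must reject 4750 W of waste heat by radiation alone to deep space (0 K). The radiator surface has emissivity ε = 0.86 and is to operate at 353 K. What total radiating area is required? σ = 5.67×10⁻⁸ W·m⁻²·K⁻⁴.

P = εσA T⁴ ⇒ A = P/(εσT⁴).
T⁴ = 1.553×10¹⁰ K⁴.
A = 4750/(0.86 × 5.67×10⁻⁸ × 1.553×10¹⁰).

A ≈ 6.27 m²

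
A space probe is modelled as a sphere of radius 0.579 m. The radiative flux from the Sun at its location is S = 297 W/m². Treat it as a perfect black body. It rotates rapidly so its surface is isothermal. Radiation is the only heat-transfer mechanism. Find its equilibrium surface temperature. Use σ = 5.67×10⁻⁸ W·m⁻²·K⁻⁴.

At equilibrium, absorbed power = emitted power.
Absorbing cross-section = πr² = 1.053 m²; emitting surface = 4πr² = 4.213 m² (ratio 4).
S·A_cross = εσ·A_surf·T⁴  ⇒  T⁴ = S/(4σ).
T⁴ = 1.00·297/(4·5.67×10⁻⁸) = 1.310×10⁹ K⁴.
T = (1.310×10⁹)^(1/4).

T ≈ 190 K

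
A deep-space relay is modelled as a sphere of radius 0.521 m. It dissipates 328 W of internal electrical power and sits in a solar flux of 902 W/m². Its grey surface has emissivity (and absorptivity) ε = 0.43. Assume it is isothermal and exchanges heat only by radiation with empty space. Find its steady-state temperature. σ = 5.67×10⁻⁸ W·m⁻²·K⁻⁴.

T ≈ 298 K

At steady state, absorbed solar power + internal power = radiated power.
Absorbed: α·S·A_cross = 0.43·902·0.8528 = 330.8 W (cross-section πr²).
Total input = 330.8 + 328 = 658.8 W.
Radiated: εσ·A_surf·T⁴ with A_surf = 4πr² = 3.411 m².
T⁴ = 658.8/(0.43·5.67×10⁻⁸·3.411) = 7.921×10⁹ K⁴.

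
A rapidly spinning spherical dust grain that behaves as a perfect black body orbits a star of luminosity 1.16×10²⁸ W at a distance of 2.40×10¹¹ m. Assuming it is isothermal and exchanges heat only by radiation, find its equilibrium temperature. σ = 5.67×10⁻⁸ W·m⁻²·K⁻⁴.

T ≈ 516 K

First find the stellar flux at distance d: S = L/(4πd²) = 1.16×10²⁸/(4π·(2.40×10¹¹)²) = 16030 W/m².
For an isothermal sphere, absorbed (1−a)S·πr² = emitted σ·4πr²·T⁴, so T⁴ = (1−a)S/(4σ).
T⁴ = 1.00·16030/(4·5.67×10⁻⁸) = 7.066×10¹⁰ K⁴.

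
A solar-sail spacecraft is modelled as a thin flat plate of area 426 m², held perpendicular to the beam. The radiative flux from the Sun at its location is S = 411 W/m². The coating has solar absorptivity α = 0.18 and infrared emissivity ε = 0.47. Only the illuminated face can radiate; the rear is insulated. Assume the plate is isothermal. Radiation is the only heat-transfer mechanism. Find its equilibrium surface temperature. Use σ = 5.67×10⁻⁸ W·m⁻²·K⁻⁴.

At equilibrium, absorbed power = emitted power.
Absorbing cross-section = A = 426.0 m²; emitting surface = A = 426.0 m² (ratio 1).
αS·A_cross = εσ·A_surf·T⁴  ⇒  T⁴ = αS/(ε·1σ).
T⁴ = 0.180·411/(0.47·1·5.67×10⁻⁸) = 2.776×10⁹ K⁴.
T = (2.776×10⁹)^(1/4).

T ≈ 230 K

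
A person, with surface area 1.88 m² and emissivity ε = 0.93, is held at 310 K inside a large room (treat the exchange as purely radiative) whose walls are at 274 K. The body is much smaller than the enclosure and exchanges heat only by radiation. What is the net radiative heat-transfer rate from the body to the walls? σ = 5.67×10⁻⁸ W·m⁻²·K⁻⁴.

P_net ≈ 357 W

For a small grey body in a large enclosure: P_net = εσA(T_body⁴ − T_wall⁴).
A = 1.88 m²; T_body⁴ − T_wall⁴ = 9.235×10⁹ − 5.636×10⁹ = 3.599×10⁹ K⁴.
|P_net| = 0.93·5.67×10⁻⁸·1.880·3.599×10⁹.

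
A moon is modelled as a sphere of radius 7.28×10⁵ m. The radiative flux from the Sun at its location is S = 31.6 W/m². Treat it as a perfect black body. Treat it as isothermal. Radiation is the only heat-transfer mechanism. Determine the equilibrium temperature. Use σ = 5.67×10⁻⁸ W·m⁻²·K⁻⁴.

At equilibrium, absorbed power = emitted power.
Absorbing cross-section = πr² = 1.665×10¹² m²; emitting surface = 4πr² = 6.660×10¹² m² (ratio 4).
S·A_cross = εσ·A_surf·T⁴  ⇒  T⁴ = S/(4σ).
T⁴ = 1.00·31.6/(4·5.67×10⁻⁸) = 1.393×10⁸ K⁴.
T = (1.393×10⁸)^(1/4).

T ≈ 109 K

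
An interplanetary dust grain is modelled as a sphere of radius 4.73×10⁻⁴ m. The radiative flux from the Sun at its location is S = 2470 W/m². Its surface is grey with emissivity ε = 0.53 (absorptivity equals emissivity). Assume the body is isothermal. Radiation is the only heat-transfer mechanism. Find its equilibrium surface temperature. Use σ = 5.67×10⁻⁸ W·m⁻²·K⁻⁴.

At equilibrium, absorbed power = emitted power.
Absorbing cross-section = πr² = 7.029×10⁻⁷ m²; emitting surface = 4πr² = 2.811×10⁻⁶ m² (ratio 4).
εS·A_cross = εσ·A_surf·T⁴  ⇒  T⁴ = S/(4σ)   (ε cancels).
T⁴ = 2470/(4·5.67×10⁻⁸) = 1.089×10¹⁰ K⁴.
T = (1.089×10¹⁰)^(1/4).

T ≈ 323 K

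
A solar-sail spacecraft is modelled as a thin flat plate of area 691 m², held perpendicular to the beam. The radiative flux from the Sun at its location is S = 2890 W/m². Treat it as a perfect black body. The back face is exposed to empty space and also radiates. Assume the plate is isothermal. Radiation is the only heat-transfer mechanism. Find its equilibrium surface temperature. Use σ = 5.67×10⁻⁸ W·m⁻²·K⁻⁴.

At equilibrium, absorbed power = emitted power.
Absorbing cross-section = A = 691.0 m²; emitting surface = 2A = 1382 m² (ratio 2).
S·A_cross = εσ·A_surf·T⁴  ⇒  T⁴ = S/(2σ).
T⁴ = 1.00·2890/(2·5.67×10⁻⁸) = 2.549×10¹⁰ K⁴.
T = (2.549×10¹⁰)^(1/4).

T ≈ 400 K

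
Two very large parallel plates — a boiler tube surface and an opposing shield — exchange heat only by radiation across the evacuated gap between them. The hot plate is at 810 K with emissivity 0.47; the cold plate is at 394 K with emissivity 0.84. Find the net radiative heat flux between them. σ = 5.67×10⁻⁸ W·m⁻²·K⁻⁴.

For two infinite grey parallel plates, q = σ(T₁⁴ − T₂⁴)/(1/ε₁ + 1/ε₂ − 1).
T₁⁴ − T₂⁴ = 4.305×10¹¹ − 2.410×10¹⁰ = 4.064×10¹¹ K⁴.
1/ε₁ + 1/ε₂ − 1 = 2.128 + 1.190 − 1 = 2.318.
q = 5.67×10⁻⁸ × 4.064×10¹¹ / 2.318.

q ≈ 9940 W/m²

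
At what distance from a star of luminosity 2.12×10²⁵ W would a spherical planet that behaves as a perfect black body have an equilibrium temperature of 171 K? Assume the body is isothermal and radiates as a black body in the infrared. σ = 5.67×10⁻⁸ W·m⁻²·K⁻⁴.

For an isothermal black-emitting sphere, (1−a)S·πr² = σ·4πr²·T⁴ ⇒ S = 4σT⁴/(1−a).
S = 4·5.67×10⁻⁸·(171)⁴/1.00 = 193.9 W/m².
Flux falls as S = L/(4πd²), so d = √(L/(4πS)) = √(2.12×10²⁵/(4π·193.9)).

d ≈ 9.33×10¹⁰ m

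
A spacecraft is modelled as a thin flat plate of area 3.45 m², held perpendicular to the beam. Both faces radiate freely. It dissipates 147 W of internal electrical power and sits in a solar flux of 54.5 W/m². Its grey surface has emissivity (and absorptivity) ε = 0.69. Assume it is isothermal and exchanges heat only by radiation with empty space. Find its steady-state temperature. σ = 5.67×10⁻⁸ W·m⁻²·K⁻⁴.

T ≈ 179 K

At steady state, absorbed solar power + internal power = radiated power.
Absorbed: α·S·A_cross = 0.69·54.5·3.450 = 129.7 W (cross-section A).
Total input = 129.7 + 147 = 276.7 W.
Radiated: εσ·A_surf·T⁴ with A_surf = 2A = 6.900 m².
T⁴ = 276.7/(0.69·5.67×10⁻⁸·6.900) = 1.025×10⁹ K⁴.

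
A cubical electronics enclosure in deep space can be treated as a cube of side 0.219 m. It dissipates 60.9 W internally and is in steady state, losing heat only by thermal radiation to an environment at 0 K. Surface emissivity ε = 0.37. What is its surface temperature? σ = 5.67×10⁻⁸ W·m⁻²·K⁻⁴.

Steady state: internal power = radiated power, P = εσA T⁴.
Radiating area A = 6L² = 0.2878 m².
T⁴ = P/(εσA) = 60.9/(0.37·5.67×10⁻⁸·0.2878) = 1.009×10¹⁰ K⁴.
T = (1.009×10¹⁰)^(1/4).

T ≈ 317 K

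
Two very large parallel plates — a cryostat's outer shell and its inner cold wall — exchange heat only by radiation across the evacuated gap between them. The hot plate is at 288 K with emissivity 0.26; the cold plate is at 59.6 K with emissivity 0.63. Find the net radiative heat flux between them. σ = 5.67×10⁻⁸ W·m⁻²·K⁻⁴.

For two infinite grey parallel plates, q = σ(T₁⁴ − T₂⁴)/(1/ε₁ + 1/ε₂ − 1).
T₁⁴ − T₂⁴ = 6.880×10⁹ − 1.262×10⁷ = 6.867×10⁹ K⁴.
1/ε₁ + 1/ε₂ − 1 = 3.846 + 1.587 − 1 = 4.433.
q = 5.67×10⁻⁸ × 6.867×10⁹ / 4.433.

q ≈ 87.8 W/m²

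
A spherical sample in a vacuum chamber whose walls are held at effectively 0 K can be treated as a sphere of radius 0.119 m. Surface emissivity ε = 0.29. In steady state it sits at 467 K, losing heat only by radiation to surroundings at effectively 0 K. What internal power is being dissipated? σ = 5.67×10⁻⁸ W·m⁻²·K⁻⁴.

P ≈ 139 W

Steady state: P = εσA T⁴.
A = 4πr² = 0.1780 m²; T⁴ = (467)⁴ = 4.756×10¹⁰ K⁴.
P = 0.29 × 5.67×10⁻⁸ × 0.1780 × 4.756×10¹⁰.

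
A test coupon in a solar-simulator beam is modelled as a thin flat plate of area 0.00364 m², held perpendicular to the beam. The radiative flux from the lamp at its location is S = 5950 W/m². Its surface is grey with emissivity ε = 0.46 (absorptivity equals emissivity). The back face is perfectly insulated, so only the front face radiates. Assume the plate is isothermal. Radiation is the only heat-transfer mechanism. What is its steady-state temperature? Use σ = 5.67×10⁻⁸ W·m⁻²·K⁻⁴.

T ≈ 569 K

At equilibrium, absorbed power = emitted power.
Absorbing cross-section = A = 0.003640 m²; emitting surface = A = 0.003640 m² (ratio 1).
εS·A_cross = εσ·A_surf·T⁴  ⇒  T⁴ = S/(1σ)   (ε cancels).
T⁴ = 5950/(1·5.67×10⁻⁸) = 1.049×10¹¹ K⁴.
T = (1.049×10¹¹)^(1/4).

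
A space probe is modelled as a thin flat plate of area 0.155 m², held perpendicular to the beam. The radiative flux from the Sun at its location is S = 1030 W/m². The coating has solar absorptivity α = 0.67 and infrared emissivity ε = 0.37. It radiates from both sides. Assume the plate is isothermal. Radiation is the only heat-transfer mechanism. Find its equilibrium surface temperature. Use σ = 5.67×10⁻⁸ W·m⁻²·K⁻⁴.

At equilibrium, absorbed power = emitted power.
Absorbing cross-section = A = 0.1550 m²; emitting surface = 2A = 0.3100 m² (ratio 2).
αS·A_cross = εσ·A_surf·T⁴  ⇒  T⁴ = αS/(ε·2σ).
T⁴ = 0.670·1030/(0.37·2·5.67×10⁻⁸) = 1.645×10¹⁰ K⁴.
T = (1.645×10¹⁰)^(1/4).

T ≈ 358 K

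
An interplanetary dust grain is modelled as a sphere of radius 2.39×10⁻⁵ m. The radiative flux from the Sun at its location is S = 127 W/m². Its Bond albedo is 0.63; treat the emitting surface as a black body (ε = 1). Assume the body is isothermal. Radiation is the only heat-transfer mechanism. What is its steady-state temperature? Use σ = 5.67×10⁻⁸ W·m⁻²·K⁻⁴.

At equilibrium, absorbed power = emitted power.
Absorbing cross-section = πr² = 1.795×10⁻⁹ m²; emitting surface = 4πr² = 7.178×10⁻⁹ m² (ratio 4).
(1−a)S·A_cross = εσ·A_surf·T⁴  ⇒  T⁴ = (1−a)S/(4σ).
T⁴ = 0.370·127/(4·5.67×10⁻⁸) = 2.072×10⁸ K⁴.
T = (2.072×10⁸)^(1/4).

T ≈ 120 K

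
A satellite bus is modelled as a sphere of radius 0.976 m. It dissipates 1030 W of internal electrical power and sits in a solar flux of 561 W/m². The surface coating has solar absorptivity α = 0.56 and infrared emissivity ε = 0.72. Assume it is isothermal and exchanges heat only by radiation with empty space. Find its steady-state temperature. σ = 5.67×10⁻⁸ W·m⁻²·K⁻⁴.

At steady state, absorbed solar power + internal power = radiated power.
Absorbed: α·S·A_cross = 0.56·561·2.993 = 940.2 W (cross-section πr²).
Total input = 940.2 + 1030 = 1970 W.
Radiated: εσ·A_surf·T⁴ with A_surf = 4πr² = 11.97 m².
T⁴ = 1970/(0.72·5.67×10⁻⁸·11.97) = 4.032×10⁹ K⁴.

T ≈ 252 K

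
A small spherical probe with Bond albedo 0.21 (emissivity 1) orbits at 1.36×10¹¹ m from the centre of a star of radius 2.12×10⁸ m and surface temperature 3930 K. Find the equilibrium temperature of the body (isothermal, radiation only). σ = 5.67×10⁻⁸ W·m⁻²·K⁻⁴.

The star's surface emits σT_*⁴; at distance d the flux is S = σT_*⁴(R_*/d)².
S = 5.67×10⁻⁸·(3930)⁴·(2.12×10⁸/1.36×10¹¹)² = 32.87 W/m².
For an isothermal sphere T⁴ = (1−a)S/(4σ) = 1.145×10⁸ K⁴.

T ≈ 103 K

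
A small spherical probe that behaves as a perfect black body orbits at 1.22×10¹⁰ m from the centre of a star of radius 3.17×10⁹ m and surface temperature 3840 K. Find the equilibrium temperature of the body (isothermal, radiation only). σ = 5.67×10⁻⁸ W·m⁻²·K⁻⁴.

T ≈ 1380 K

The star's surface emits σT_*⁴; at distance d the flux is S = σT_*⁴(R_*/d)².
S = 5.67×10⁻⁸·(3840)⁴·(3.17×10⁹/1.22×10¹⁰)² = 8.324×10⁵ W/m².
For an isothermal sphere T⁴ = (1−a)S/(4σ) = 3.670×10¹² K⁴.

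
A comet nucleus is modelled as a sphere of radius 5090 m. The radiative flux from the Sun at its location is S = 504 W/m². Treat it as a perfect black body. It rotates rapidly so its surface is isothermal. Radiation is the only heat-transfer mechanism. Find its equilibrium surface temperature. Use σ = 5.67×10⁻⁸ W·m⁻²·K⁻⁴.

At equilibrium, absorbed power = emitted power.
Absorbing cross-section = πr² = 8.139×10⁷ m²; emitting surface = 4πr² = 3.256×10⁸ m² (ratio 4).
S·A_cross = εσ·A_surf·T⁴  ⇒  T⁴ = S/(4σ).
T⁴ = 1.00·504/(4·5.67×10⁻⁸) = 2.222×10⁹ K⁴.
T = (2.222×10⁹)^(1/4).

T ≈ 217 K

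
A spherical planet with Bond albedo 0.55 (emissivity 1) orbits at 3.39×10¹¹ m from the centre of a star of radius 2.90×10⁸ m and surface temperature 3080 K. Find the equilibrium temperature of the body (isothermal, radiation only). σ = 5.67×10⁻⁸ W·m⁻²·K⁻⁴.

The star's surface emits σT_*⁴; at distance d the flux is S = σT_*⁴(R_*/d)².
S = 5.67×10⁻⁸·(3080)⁴·(2.90×10⁸/3.39×10¹¹)² = 3.734 W/m².
For an isothermal sphere T⁴ = (1−a)S/(4σ) = 7.409×10⁶ K⁴.

T ≈ 52.2 K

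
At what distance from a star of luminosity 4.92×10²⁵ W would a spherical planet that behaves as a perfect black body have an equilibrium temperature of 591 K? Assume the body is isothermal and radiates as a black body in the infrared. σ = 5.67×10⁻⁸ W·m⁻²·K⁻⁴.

d ≈ 1.19×10¹⁰ m

For an isothermal black-emitting sphere, (1−a)S·πr² = σ·4πr²·T⁴ ⇒ S = 4σT⁴/(1−a).
S = 4·5.67×10⁻⁸·(591)⁴/1.00 = 27670 W/m².
Flux falls as S = L/(4πd²), so d = √(L/(4πS)) = √(4.92×10²⁵/(4π·27670)).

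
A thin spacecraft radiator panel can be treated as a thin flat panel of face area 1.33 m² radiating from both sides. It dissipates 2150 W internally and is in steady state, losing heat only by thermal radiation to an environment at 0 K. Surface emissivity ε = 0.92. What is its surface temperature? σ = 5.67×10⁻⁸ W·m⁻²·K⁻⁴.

Steady state: internal power = radiated power, P = εσA T⁴.
Radiating area A = 2·1.33 = 2.660 m².
T⁴ = P/(εσA) = 2150/(0.92·5.67×10⁻⁸·2.660) = 1.549×10¹⁰ K⁴.
T = (1.549×10¹⁰)^(1/4).

T ≈ 353 K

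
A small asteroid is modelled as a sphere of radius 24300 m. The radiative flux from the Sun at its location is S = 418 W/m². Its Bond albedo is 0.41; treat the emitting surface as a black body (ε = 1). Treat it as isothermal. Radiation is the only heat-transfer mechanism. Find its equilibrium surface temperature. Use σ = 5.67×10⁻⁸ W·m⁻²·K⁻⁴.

At equilibrium, absorbed power = emitted power.
Absorbing cross-section = πr² = 1.855×10⁹ m²; emitting surface = 4πr² = 7.420×10⁹ m² (ratio 4).
(1−a)S·A_cross = εσ·A_surf·T⁴  ⇒  T⁴ = (1−a)S/(4σ).
T⁴ = 0.590·418/(4·5.67×10⁻⁸) = 1.087×10⁹ K⁴.
T = (1.087×10⁹)^(1/4).

T ≈ 182 K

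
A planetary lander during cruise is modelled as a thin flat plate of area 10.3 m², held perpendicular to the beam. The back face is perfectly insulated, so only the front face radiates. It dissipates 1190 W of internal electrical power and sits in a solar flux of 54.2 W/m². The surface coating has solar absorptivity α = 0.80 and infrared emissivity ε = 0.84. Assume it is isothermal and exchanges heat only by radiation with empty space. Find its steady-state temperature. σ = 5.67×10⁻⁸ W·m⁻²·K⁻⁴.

At steady state, absorbed solar power + internal power = radiated power.
Absorbed: α·S·A_cross = 0.80·54.2·10.30 = 446.6 W (cross-section A).
Total input = 446.6 + 1190 = 1637 W.
Radiated: εσ·A_surf·T⁴ with A_surf = A = 10.30 m².
T⁴ = 1637/(0.84·5.67×10⁻⁸·10.30) = 3.336×10⁹ K⁴.

T ≈ 240 K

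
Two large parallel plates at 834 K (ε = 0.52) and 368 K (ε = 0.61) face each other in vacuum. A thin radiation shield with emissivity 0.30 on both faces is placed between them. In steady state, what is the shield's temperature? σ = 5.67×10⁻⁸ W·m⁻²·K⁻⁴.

In steady state the net flux on the hot side equals that on the cold side.
σ(T₁⁴−T_s⁴)/D₁ = σ(T_s⁴−T₂⁴)/D₂, with D₁ = 1/ε₁+1/ε_s−1 = 4.256, D₂ = 1/ε_s+1/ε₂−1 = 3.973.
Solve for T_s⁴: T_s⁴ = (D₂·T₁⁴ + D₁·T₂⁴)/(D₁+D₂) = 2.430×10¹¹ K⁴.

T_s ≈ 702 K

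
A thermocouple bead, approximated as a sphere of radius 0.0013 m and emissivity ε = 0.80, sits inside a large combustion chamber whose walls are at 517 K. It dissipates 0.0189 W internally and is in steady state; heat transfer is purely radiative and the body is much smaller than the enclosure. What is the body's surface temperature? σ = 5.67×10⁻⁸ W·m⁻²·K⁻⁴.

T ≈ 549 K

For a small grey body in a large enclosure, net radiated power = εσA(T⁴ − T_w⁴).
Steady state: P = εσA(T⁴ − T_w⁴) with A = 4πr² = 2.124×10⁻⁵ m².
T⁴ = P/(εσA) + T_w⁴ = 0.0189/(0.80·5.67×10⁻⁸·2.124×10⁻⁵) + (517)⁴
    = 1.962×10¹⁰ + 7.144×10¹⁰ = 9.106×10¹⁰ K⁴.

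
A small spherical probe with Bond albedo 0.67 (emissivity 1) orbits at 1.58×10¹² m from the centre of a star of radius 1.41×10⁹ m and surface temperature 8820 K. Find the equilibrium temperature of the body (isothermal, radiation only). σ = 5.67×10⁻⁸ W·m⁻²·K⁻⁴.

The star's surface emits σT_*⁴; at distance d the flux is S = σT_*⁴(R_*/d)².
S = 5.67×10⁻⁸·(8820)⁴·(1.41×10⁹/1.58×10¹²)² = 273.3 W/m².
For an isothermal sphere T⁴ = (1−a)S/(4σ) = 3.976×10⁸ K⁴.

T ≈ 141 K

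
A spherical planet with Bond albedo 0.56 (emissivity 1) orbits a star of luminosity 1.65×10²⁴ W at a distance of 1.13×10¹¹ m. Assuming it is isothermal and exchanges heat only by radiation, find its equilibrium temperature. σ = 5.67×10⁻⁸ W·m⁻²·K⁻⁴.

First find the stellar flux at distance d: S = L/(4πd²) = 1.65×10²⁴/(4π·(1.13×10¹¹)²) = 10.28 W/m².
For an isothermal sphere, absorbed (1−a)S·πr² = emitted σ·4πr²·T⁴, so T⁴ = (1−a)S/(4σ).
T⁴ = 0.440·10.28/(4·5.67×10⁻⁸) = 1.995×10⁷ K⁴.

T ≈ 66.8 K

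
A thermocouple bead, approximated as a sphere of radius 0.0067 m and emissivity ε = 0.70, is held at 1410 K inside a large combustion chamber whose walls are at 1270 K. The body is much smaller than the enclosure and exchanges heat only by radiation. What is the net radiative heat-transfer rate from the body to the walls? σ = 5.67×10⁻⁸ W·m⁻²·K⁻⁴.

For a small grey body in a large enclosure: P_net = εσA(T_body⁴ − T_wall⁴).
A = 4πr² = 5.641×10⁻⁴ m²; T_body⁴ − T_wall⁴ = 3.953×10¹² − 2.601×10¹² = 1.351×10¹² K⁴.
|P_net| = 0.70·5.67×10⁻⁸·5.641×10⁻⁴·1.351×10¹².

P_net ≈ 30.3 W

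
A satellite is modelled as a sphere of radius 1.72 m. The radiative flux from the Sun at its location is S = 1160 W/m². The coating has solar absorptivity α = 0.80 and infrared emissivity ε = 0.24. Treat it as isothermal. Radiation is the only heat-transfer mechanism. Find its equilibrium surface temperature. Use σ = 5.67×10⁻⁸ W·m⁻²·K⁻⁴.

At equilibrium, absorbed power = emitted power.
Absorbing cross-section = πr² = 9.294 m²; emitting surface = 4πr² = 37.18 m² (ratio 4).
αS·A_cross = εσ·A_surf·T⁴  ⇒  T⁴ = αS/(ε·4σ).
T⁴ = 0.800·1160/(0.24·4·5.67×10⁻⁸) = 1.705×10¹⁰ K⁴.
T = (1.705×10¹⁰)^(1/4).

T ≈ 361 K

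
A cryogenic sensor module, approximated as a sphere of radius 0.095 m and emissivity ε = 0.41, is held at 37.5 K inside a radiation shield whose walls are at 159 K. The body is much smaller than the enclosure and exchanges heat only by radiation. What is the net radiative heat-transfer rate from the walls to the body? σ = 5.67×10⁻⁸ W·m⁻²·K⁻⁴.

P_net ≈ 1.68 W

For a small grey body in a large enclosure: P_net = εσA(T_body⁴ − T_wall⁴).
A = 4πr² = 0.1134 m²; T_body⁴ − T_wall⁴ = 1.978×10⁶ − 6.391×10⁸ = -6.372×10⁸ K⁴.
|P_net| = 0.41·5.67×10⁻⁸·0.1134·6.372×10⁸.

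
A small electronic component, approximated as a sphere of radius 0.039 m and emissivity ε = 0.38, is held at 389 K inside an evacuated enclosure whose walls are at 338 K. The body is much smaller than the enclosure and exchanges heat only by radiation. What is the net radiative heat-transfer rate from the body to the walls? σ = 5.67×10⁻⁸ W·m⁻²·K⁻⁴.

For a small grey body in a large enclosure: P_net = εσA(T_body⁴ − T_wall⁴).
A = 4πr² = 0.01911 m²; T_body⁴ − T_wall⁴ = 2.290×10¹⁰ − 1.305×10¹⁰ = 9.846×10⁹ K⁴.
|P_net| = 0.38·5.67×10⁻⁸·0.01911·9.846×10⁹.

P_net ≈ 4.05 W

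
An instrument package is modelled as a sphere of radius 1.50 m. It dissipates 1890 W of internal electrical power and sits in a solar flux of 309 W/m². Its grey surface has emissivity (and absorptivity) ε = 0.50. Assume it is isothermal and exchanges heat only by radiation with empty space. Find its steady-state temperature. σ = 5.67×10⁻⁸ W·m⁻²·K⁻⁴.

At steady state, absorbed solar power + internal power = radiated power.
Absorbed: α·S·A_cross = 0.50·309·7.069 = 1092 W (cross-section πr²).
Total input = 1092 + 1890 = 2982 W.
Radiated: εσ·A_surf·T⁴ with A_surf = 4πr² = 28.27 m².
T⁴ = 2982/(0.50·5.67×10⁻⁸·28.27) = 3.720×10⁹ K⁴.

T ≈ 247 K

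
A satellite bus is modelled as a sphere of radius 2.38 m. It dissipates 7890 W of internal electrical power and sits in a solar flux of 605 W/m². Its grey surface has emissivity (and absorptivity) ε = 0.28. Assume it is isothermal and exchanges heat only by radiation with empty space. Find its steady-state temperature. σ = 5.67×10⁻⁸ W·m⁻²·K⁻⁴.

T ≈ 313 K

At steady state, absorbed solar power + internal power = radiated power.
Absorbed: α·S·A_cross = 0.28·605·17.80 = 3015 W (cross-section πr²).
Total input = 3015 + 7890 = 10900 W.
Radiated: εσ·A_surf·T⁴ with A_surf = 4πr² = 71.18 m².
T⁴ = 10900/(0.28·5.67×10⁻⁸·71.18) = 9.649×10⁹ K⁴.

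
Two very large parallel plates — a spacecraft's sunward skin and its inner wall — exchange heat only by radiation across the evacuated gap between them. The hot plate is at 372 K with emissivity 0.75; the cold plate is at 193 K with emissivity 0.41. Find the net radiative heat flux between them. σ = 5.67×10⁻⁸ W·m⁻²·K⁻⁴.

q ≈ 363 W/m²

For two infinite grey parallel plates, q = σ(T₁⁴ − T₂⁴)/(1/ε₁ + 1/ε₂ − 1).
T₁⁴ − T₂⁴ = 1.915×10¹⁰ − 1.387×10⁹ = 1.776×10¹⁰ K⁴.
1/ε₁ + 1/ε₂ − 1 = 1.333 + 2.439 − 1 = 2.772.
q = 5.67×10⁻⁸ × 1.776×10¹⁰ / 2.772.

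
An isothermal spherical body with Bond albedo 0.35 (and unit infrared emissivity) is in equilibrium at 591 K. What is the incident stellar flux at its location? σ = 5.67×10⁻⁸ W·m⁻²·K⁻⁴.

(1−a)S·πr² = σ·4πr²·T⁴ ⇒ S = 4σT⁴/(1−a).
S = 4·5.67×10⁻⁸·1.220×10¹¹/0.650.

S ≈ 42600 W/m²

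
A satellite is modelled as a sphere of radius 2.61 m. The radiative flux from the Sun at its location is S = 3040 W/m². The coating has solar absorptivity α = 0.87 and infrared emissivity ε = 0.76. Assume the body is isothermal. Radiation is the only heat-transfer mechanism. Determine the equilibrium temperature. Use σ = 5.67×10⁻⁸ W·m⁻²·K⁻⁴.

At equilibrium, absorbed power = emitted power.
Absorbing cross-section = πr² = 21.40 m²; emitting surface = 4πr² = 85.60 m² (ratio 4).
αS·A_cross = εσ·A_surf·T⁴  ⇒  T⁴ = αS/(ε·4σ).
T⁴ = 0.870·3040/(0.76·4·5.67×10⁻⁸) = 1.534×10¹⁰ K⁴.
T = (1.534×10¹⁰)^(1/4).

T ≈ 352 K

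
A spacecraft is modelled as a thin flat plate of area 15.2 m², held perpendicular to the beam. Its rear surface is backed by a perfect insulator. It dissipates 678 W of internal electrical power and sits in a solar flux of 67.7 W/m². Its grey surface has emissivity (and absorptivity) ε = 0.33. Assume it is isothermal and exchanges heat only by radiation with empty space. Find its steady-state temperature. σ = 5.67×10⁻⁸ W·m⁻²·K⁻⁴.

At steady state, absorbed solar power + internal power = radiated power.
Absorbed: α·S·A_cross = 0.33·67.7·15.20 = 339.6 W (cross-section A).
Total input = 339.6 + 678 = 1018 W.
Radiated: εσ·A_surf·T⁴ with A_surf = A = 15.20 m².
T⁴ = 1018/(0.33·5.67×10⁻⁸·15.20) = 3.578×10⁹ K⁴.

T ≈ 245 K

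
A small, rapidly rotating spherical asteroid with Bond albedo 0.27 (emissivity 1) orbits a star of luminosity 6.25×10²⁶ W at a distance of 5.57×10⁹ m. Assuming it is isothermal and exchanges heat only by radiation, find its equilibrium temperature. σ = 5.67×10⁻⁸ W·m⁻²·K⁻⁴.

First find the stellar flux at distance d: S = L/(4πd²) = 6.25×10²⁶/(4π·(5.57×10⁹)²) = 1.603×10⁶ W/m².
For an isothermal sphere, absorbed (1−a)S·πr² = emitted σ·4πr²·T⁴, so T⁴ = (1−a)S/(4σ).
T⁴ = 0.730·1.603×10⁶/(4·5.67×10⁻⁸) = 5.160×10¹² K⁴.

T ≈ 1510 K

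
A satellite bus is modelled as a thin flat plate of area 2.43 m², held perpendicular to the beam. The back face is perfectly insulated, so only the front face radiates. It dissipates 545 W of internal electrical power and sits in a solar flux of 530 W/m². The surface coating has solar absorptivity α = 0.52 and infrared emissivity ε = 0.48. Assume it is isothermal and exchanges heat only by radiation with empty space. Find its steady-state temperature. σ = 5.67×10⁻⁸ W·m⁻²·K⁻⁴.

T ≈ 368 K

At steady state, absorbed solar power + internal power = radiated power.
Absorbed: α·S·A_cross = 0.52·530·2.430 = 669.7 W (cross-section A).
Total input = 669.7 + 545 = 1215 W.
Radiated: εσ·A_surf·T⁴ with A_surf = A = 2.430 m².
T⁴ = 1215/(0.48·5.67×10⁻⁸·2.430) = 1.837×10¹⁰ K⁴.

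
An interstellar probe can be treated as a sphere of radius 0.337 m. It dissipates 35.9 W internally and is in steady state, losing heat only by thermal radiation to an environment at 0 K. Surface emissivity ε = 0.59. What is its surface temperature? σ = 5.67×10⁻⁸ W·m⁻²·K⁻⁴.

Steady state: internal power = radiated power, P = εσA T⁴.
Radiating area A = 4πr² = 1.427 m².
T⁴ = P/(εσA) = 35.9/(0.59·5.67×10⁻⁸·1.427) = 7.520×10⁸ K⁴.
T = (7.520×10⁸)^(1/4).

T ≈ 166 K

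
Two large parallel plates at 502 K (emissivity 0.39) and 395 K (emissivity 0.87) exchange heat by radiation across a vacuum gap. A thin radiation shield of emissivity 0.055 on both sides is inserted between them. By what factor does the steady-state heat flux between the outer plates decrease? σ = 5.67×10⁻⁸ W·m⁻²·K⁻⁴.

factor ≈ 14.0

Without shield: q₀ = σΔ(T⁴)/(1/ε₁+1/ε₂−1) with denominator 2.714.
With shield the two gaps are in series; the resistances add: (1/ε₁+1/ε_s−1)+(1/ε_s+1/ε₂−1) = 19.75+18.33 = 38.08.
Heat-flux ratio q₀/q = 38.08/2.714.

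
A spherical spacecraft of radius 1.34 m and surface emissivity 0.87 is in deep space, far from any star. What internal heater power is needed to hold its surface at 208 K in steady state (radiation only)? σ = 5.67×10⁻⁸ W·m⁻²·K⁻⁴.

P = εσ·4πr²·T⁴.
4πr² = 22.56 m²; T⁴ = 1.872×10⁹ K⁴.
P = 0.87·5.67×10⁻⁸·22.56·1.872×10⁹.

P ≈ 2080 W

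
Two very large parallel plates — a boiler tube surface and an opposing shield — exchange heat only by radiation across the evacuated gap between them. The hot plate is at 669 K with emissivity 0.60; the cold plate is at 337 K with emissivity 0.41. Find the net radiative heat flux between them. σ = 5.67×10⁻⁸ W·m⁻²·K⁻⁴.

For two infinite grey parallel plates, q = σ(T₁⁴ − T₂⁴)/(1/ε₁ + 1/ε₂ − 1).
T₁⁴ − T₂⁴ = 2.003×10¹¹ − 1.290×10¹⁰ = 1.874×10¹¹ K⁴.
1/ε₁ + 1/ε₂ − 1 = 1.667 + 2.439 − 1 = 3.106.
q = 5.67×10⁻⁸ × 1.874×10¹¹ / 3.106.

q ≈ 3420 W/m²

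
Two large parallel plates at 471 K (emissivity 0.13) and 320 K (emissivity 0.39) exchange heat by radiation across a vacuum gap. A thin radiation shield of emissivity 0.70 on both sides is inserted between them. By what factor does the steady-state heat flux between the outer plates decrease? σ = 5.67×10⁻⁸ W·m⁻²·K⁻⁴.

factor ≈ 1.20

Without shield: q₀ = σΔ(T⁴)/(1/ε₁+1/ε₂−1) with denominator 9.256.
With shield the two gaps are in series; the resistances add: (1/ε₁+1/ε_s−1)+(1/ε_s+1/ε₂−1) = 8.121+2.993 = 11.11.
Heat-flux ratio q₀/q = 11.11/9.256.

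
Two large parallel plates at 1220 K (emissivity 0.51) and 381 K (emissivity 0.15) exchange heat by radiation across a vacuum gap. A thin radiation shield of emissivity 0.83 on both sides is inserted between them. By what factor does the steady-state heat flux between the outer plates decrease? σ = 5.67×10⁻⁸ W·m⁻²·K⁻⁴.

Without shield: q₀ = σΔ(T⁴)/(1/ε₁+1/ε₂−1) with denominator 7.627.
With shield the two gaps are in series; the resistances add: (1/ε₁+1/ε_s−1)+(1/ε_s+1/ε₂−1) = 2.166+6.871 = 9.037.
Heat-flux ratio q₀/q = 9.037/7.627.

factor ≈ 1.18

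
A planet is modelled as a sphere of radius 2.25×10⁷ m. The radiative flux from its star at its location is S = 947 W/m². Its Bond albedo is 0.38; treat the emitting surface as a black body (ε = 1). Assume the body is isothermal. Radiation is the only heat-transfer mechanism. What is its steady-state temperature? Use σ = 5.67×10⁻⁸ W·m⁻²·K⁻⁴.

T ≈ 226 K

At equilibrium, absorbed power = emitted power.
Absorbing cross-section = πr² = 1.590×10¹⁵ m²; emitting surface = 4πr² = 6.362×10¹⁵ m² (ratio 4).
(1−a)S·A_cross = εσ·A_surf·T⁴  ⇒  T⁴ = (1−a)S/(4σ).
T⁴ = 0.620·947/(4·5.67×10⁻⁸) = 2.589×10⁹ K⁴.
T = (2.589×10⁹)^(1/4).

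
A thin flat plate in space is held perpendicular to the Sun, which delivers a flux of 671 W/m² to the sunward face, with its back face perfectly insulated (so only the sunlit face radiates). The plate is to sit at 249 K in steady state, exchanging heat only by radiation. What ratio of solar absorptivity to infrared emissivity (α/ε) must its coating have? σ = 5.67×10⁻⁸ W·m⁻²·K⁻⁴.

α/ε ≈ 0.325

Balance: αS·A = εσ·1A·T⁴ ⇒ α/ε = σT⁴/S.
α/ε = 5.67×10⁻⁸·(249)⁴/671 = 5.67×10⁻⁸·3.844×10⁹/671.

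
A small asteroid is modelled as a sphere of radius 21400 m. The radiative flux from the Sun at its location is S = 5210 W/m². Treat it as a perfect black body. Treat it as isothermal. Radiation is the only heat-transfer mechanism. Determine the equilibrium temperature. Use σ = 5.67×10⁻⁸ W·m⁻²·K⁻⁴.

T ≈ 389 K

At equilibrium, absorbed power = emitted power.
Absorbing cross-section = πr² = 1.439×10⁹ m²; emitting surface = 4πr² = 5.755×10⁹ m² (ratio 4).
S·A_cross = εσ·A_surf·T⁴  ⇒  T⁴ = S/(4σ).
T⁴ = 1.00·5210/(4·5.67×10⁻⁸) = 2.297×10¹⁰ K⁴.
T = (2.297×10¹⁰)^(1/4).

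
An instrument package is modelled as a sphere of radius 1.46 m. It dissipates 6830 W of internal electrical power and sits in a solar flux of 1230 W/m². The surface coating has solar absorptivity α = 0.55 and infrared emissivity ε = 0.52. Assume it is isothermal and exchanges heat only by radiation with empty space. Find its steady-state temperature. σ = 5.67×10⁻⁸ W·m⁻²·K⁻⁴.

T ≈ 346 K

At steady state, absorbed solar power + internal power = radiated power.
Absorbed: α·S·A_cross = 0.55·1230·6.697 = 4530 W (cross-section πr²).
Total input = 4530 + 6830 = 11360 W.
Radiated: εσ·A_surf·T⁴ with A_surf = 4πr² = 26.79 m².
T⁴ = 11360/(0.52·5.67×10⁻⁸·26.79) = 1.438×10¹⁰ K⁴.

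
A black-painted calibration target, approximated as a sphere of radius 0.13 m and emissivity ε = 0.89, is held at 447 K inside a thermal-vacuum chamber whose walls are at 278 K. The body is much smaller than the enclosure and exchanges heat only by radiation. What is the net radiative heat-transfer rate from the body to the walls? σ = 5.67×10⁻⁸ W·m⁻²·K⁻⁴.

P_net ≈ 364 W

For a small grey body in a large enclosure: P_net = εσA(T_body⁴ − T_wall⁴).
A = 4πr² = 0.2124 m²; T_body⁴ − T_wall⁴ = 3.992×10¹⁰ − 5.973×10⁹ = 3.395×10¹⁰ K⁴.
|P_net| = 0.89·5.67×10⁻⁸·0.2124·3.395×10¹⁰.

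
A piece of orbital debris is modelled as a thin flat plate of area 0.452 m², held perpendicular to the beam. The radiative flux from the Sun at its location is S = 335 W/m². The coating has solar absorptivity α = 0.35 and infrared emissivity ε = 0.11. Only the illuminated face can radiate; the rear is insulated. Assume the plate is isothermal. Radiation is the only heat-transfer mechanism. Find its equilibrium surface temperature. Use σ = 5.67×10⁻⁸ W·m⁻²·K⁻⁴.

T ≈ 370 K

At equilibrium, absorbed power = emitted power.
Absorbing cross-section = A = 0.4520 m²; emitting surface = A = 0.4520 m² (ratio 1).
αS·A_cross = εσ·A_surf·T⁴  ⇒  T⁴ = αS/(ε·1σ).
T⁴ = 0.350·335/(0.11·1·5.67×10⁻⁸) = 1.880×10¹⁰ K⁴.
T = (1.880×10¹⁰)^(1/4).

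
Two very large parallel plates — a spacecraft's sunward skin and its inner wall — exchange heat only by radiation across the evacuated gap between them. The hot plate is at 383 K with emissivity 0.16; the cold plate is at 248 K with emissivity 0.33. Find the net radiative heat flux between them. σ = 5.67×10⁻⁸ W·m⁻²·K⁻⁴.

q ≈ 121 W/m²

For two infinite grey parallel plates, q = σ(T₁⁴ − T₂⁴)/(1/ε₁ + 1/ε₂ − 1).
T₁⁴ − T₂⁴ = 2.152×10¹⁰ − 3.783×10⁹ = 1.773×10¹⁰ K⁴.
1/ε₁ + 1/ε₂ − 1 = 6.250 + 3.030 − 1 = 8.280.
q = 5.67×10⁻⁸ × 1.773×10¹⁰ / 8.280.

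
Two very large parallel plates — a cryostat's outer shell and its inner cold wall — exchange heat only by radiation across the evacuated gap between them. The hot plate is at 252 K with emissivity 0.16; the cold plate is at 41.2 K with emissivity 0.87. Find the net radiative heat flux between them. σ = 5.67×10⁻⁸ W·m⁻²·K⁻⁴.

q ≈ 35.7 W/m²

For two infinite grey parallel plates, q = σ(T₁⁴ − T₂⁴)/(1/ε₁ + 1/ε₂ − 1).
T₁⁴ − T₂⁴ = 4.033×10⁹ − 2.881×10⁶ = 4.030×10⁹ K⁴.
1/ε₁ + 1/ε₂ − 1 = 6.250 + 1.149 − 1 = 6.399.
q = 5.67×10⁻⁸ × 4.030×10⁹ / 6.399.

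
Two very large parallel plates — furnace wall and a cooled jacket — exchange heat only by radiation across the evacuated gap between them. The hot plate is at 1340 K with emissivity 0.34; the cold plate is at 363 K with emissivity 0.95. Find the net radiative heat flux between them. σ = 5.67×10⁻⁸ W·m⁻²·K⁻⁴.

q ≈ 60700 W/m²

For two infinite grey parallel plates, q = σ(T₁⁴ − T₂⁴)/(1/ε₁ + 1/ε₂ − 1).
T₁⁴ − T₂⁴ = 3.224×10¹² − 1.736×10¹⁰ = 3.207×10¹² K⁴.
1/ε₁ + 1/ε₂ − 1 = 2.941 + 1.053 − 1 = 2.994.
q = 5.67×10⁻⁸ × 3.207×10¹² / 2.994.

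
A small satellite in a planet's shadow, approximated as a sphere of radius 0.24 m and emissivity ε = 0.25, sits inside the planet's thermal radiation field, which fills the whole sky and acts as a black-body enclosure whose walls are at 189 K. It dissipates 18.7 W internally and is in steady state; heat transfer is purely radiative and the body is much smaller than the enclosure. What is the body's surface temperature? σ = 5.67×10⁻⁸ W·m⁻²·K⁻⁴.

T ≈ 236 K

For a small grey body in a large enclosure, net radiated power = εσA(T⁴ − T_w⁴).
Steady state: P = εσA(T⁴ − T_w⁴) with A = 4πr² = 0.7238 m².
T⁴ = P/(εσA) + T_w⁴ = 18.7/(0.25·5.67×10⁻⁸·0.7238) + (189)⁴
    = 1.823×10⁹ + 1.276×10⁹ = 3.099×10⁹ K⁴.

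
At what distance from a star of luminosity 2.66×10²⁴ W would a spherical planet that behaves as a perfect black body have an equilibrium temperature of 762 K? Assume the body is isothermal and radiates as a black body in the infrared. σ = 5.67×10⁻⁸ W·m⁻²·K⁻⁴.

d ≈ 1.66×10⁹ m

For an isothermal black-emitting sphere, (1−a)S·πr² = σ·4πr²·T⁴ ⇒ S = 4σT⁴/(1−a).
S = 4·5.67×10⁻⁸·(762)⁴/1.00 = 76470 W/m².
Flux falls as S = L/(4πd²), so d = √(L/(4πS)) = √(2.66×10²⁴/(4π·76470)).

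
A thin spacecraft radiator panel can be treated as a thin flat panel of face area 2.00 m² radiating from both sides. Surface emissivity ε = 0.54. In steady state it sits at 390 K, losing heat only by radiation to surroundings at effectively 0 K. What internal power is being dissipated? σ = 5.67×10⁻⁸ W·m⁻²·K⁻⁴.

P ≈ 2830 W

Steady state: P = εσA T⁴.
A = 2·2.00 = 4.000 m²; T⁴ = (390)⁴ = 2.313×10¹⁰ K⁴.
P = 0.54 × 5.67×10⁻⁸ × 4.000 × 2.313×10¹⁰.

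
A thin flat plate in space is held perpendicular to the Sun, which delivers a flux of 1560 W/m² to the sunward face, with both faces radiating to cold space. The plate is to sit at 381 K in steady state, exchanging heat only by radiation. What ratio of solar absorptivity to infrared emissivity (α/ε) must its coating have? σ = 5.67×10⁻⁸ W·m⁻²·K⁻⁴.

α/ε ≈ 1.53

Balance: αS·A = εσ·2A·T⁴ ⇒ α/ε = 2σT⁴/S.
α/ε = 2·5.67×10⁻⁸·(381)⁴/1560 = 2·5.67×10⁻⁸·2.107×10¹⁰/1560.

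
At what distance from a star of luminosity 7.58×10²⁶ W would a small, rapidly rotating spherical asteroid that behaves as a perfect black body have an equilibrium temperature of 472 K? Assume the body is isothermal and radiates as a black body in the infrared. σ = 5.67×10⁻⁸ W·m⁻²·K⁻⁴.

For an isothermal black-emitting sphere, (1−a)S·πr² = σ·4πr²·T⁴ ⇒ S = 4σT⁴/(1−a).
S = 4·5.67×10⁻⁸·(472)⁴/1.00 = 11260 W/m².
Flux falls as S = L/(4πd²), so d = √(L/(4πS)) = √(7.58×10²⁶/(4π·11260)).

d ≈ 7.32×10¹⁰ m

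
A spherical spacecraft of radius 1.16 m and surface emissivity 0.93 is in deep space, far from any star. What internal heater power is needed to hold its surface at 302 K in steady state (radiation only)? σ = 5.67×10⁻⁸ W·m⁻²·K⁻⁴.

P ≈ 7420 W

P = εσ·4πr²·T⁴.
4πr² = 16.91 m²; T⁴ = 8.318×10⁹ K⁴.
P = 0.93·5.67×10⁻⁸·16.91·8.318×10⁹.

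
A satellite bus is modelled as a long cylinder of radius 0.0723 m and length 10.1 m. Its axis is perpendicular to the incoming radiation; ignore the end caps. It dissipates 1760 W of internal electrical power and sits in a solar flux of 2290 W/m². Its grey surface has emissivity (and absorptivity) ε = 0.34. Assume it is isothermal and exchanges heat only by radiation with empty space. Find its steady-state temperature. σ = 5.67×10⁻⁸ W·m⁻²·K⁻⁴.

T ≈ 425 K

At steady state, absorbed solar power + internal power = radiated power.
Absorbed: α·S·A_cross = 0.34·2290·1.460 = 1137 W (cross-section 2rL).
Total input = 1137 + 1760 = 2897 W.
Radiated: εσ·A_surf·T⁴ with A_surf = 2πrL = 4.588 m².
T⁴ = 2897/(0.34·5.67×10⁻⁸·4.588) = 3.275×10¹⁰ K⁴.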